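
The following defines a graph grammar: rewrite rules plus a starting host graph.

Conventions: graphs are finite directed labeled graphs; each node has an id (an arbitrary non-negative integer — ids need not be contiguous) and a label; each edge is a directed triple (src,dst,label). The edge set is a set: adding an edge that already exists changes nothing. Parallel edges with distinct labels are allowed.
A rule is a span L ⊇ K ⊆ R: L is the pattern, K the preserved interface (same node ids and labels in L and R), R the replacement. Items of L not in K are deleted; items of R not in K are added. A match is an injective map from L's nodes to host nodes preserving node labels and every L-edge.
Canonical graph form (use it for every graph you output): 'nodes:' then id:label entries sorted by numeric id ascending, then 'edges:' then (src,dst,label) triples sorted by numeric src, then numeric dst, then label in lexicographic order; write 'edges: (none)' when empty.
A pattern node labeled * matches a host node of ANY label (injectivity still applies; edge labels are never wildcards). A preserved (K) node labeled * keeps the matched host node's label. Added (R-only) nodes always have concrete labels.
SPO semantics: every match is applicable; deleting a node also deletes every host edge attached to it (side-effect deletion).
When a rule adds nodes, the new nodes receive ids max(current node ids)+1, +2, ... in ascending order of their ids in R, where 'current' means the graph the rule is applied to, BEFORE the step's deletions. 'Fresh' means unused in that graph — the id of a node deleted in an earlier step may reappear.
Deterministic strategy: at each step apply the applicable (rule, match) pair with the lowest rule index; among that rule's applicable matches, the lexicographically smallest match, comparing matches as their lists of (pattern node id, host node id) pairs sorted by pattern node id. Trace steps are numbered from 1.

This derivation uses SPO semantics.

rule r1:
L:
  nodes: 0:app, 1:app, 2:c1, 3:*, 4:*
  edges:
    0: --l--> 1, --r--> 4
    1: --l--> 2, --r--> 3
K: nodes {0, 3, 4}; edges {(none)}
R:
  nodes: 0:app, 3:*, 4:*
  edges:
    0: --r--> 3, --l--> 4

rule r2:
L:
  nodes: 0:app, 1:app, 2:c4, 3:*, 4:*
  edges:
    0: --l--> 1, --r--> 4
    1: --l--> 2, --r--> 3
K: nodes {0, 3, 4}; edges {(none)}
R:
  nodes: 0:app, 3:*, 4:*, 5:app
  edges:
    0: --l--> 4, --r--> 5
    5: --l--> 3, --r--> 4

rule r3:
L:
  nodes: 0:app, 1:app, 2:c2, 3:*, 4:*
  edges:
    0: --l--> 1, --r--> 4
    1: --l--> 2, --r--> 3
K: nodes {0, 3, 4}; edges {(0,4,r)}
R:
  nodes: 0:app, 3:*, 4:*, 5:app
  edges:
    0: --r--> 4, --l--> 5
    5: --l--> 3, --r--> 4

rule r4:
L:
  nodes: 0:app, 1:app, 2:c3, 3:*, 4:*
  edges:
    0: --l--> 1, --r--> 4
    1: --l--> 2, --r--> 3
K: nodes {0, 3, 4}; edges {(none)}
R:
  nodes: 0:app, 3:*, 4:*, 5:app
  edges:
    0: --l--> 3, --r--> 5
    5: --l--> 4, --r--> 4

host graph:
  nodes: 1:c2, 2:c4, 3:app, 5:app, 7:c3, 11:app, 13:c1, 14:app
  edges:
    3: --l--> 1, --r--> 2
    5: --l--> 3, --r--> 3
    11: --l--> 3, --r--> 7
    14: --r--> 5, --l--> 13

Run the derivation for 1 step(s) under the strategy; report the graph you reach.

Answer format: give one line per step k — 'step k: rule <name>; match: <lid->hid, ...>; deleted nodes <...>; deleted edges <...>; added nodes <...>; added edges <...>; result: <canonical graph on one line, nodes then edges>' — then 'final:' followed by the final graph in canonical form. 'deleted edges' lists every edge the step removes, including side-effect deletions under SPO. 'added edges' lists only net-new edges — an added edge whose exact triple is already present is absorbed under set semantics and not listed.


step 1: rule r3; match: 0->11, 1->3, 2->1, 3->2, 4->7; deleted nodes 1, 3; deleted edges (3,1,l); (3,2,r); (5,3,l); (5,3,r); (11,3,l); added nodes 15; added edges (11,15,l); (15,2,l); (15,7,r); result: nodes: 2:c4, 5:app, 7:c3, 11:app, 13:c1, 14:app, 15:app edges: (11,7,r); (11,15,l); (14,5,r); (14,13,l); (15,2,l); (15,7,r)
final:
nodes: 2:c4, 5:app, 7:c3, 11:app, 13:c1, 14:app, 15:app
edges: (11,7,r); (11,15,l); (14,5,r); (14,13,l); (15,2,l); (15,7,r)


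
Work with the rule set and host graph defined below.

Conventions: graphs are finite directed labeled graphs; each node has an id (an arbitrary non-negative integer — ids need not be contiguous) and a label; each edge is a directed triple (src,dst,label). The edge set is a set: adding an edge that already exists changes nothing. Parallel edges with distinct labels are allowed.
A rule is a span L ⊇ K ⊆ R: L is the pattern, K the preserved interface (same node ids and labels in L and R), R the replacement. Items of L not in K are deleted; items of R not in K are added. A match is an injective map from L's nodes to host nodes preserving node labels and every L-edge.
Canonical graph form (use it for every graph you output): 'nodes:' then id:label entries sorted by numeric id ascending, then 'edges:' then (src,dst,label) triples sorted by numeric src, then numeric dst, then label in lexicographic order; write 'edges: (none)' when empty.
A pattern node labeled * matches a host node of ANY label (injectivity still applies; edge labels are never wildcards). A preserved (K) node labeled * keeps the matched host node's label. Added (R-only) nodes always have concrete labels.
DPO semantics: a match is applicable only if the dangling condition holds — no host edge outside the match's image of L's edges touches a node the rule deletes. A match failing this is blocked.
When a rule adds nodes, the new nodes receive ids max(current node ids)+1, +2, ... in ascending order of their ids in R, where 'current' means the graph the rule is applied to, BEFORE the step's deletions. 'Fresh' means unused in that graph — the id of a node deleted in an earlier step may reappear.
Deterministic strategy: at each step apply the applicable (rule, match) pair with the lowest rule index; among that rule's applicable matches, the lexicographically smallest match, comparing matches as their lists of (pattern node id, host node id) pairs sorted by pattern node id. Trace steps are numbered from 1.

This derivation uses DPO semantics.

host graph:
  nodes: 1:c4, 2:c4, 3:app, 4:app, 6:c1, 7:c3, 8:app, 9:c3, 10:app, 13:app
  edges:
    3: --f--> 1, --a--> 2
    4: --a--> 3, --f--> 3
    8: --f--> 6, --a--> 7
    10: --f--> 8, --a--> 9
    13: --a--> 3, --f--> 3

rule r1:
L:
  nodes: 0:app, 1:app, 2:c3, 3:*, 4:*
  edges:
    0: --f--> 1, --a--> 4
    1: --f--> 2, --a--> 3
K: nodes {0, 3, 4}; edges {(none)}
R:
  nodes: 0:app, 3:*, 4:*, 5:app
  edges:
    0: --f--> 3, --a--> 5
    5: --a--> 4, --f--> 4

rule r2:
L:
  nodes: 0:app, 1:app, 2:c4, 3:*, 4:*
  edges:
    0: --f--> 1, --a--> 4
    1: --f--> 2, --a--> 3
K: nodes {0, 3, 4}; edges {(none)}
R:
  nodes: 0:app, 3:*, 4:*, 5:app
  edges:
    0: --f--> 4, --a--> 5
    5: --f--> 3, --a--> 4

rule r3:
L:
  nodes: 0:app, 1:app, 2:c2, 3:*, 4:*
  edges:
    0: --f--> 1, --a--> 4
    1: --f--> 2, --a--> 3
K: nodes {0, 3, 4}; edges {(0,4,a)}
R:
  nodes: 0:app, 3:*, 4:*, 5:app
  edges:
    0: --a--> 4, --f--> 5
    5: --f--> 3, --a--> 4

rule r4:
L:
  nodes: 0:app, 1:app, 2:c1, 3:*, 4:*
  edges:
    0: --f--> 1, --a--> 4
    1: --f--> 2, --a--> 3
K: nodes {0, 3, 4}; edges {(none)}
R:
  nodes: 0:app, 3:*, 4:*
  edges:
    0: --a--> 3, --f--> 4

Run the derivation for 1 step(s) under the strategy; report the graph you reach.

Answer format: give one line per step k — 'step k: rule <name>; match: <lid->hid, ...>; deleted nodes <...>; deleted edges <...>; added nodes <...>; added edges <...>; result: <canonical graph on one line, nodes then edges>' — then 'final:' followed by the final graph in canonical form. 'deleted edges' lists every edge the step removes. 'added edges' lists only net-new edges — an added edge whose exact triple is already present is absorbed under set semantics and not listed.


step 1: rule r4; match: 0->10, 1->8, 2->6, 3->7, 4->9; deleted nodes 6, 8; deleted edges (8,6,f); (8,7,a); (10,8,f); (10,9,a); added nodes (none); added edges (10,7,a); (10,9,f); result: nodes: 1:c4, 2:c4, 3:app, 4:app, 7:c3, 9:c3, 10:app, 13:app edges: (3,1,f); (3,2,a); (4,3,a); (4,3,f); (10,7,a); (10,9,f); (13,3,a); (13,3,f)
final:
nodes: 1:c4, 2:c4, 3:app, 4:app, 7:c3, 9:c3, 10:app, 13:app
edges: (3,1,f); (3,2,a); (4,3,a); (4,3,f); (10,7,a); (10,9,f); (13,3,a); (13,3,f)


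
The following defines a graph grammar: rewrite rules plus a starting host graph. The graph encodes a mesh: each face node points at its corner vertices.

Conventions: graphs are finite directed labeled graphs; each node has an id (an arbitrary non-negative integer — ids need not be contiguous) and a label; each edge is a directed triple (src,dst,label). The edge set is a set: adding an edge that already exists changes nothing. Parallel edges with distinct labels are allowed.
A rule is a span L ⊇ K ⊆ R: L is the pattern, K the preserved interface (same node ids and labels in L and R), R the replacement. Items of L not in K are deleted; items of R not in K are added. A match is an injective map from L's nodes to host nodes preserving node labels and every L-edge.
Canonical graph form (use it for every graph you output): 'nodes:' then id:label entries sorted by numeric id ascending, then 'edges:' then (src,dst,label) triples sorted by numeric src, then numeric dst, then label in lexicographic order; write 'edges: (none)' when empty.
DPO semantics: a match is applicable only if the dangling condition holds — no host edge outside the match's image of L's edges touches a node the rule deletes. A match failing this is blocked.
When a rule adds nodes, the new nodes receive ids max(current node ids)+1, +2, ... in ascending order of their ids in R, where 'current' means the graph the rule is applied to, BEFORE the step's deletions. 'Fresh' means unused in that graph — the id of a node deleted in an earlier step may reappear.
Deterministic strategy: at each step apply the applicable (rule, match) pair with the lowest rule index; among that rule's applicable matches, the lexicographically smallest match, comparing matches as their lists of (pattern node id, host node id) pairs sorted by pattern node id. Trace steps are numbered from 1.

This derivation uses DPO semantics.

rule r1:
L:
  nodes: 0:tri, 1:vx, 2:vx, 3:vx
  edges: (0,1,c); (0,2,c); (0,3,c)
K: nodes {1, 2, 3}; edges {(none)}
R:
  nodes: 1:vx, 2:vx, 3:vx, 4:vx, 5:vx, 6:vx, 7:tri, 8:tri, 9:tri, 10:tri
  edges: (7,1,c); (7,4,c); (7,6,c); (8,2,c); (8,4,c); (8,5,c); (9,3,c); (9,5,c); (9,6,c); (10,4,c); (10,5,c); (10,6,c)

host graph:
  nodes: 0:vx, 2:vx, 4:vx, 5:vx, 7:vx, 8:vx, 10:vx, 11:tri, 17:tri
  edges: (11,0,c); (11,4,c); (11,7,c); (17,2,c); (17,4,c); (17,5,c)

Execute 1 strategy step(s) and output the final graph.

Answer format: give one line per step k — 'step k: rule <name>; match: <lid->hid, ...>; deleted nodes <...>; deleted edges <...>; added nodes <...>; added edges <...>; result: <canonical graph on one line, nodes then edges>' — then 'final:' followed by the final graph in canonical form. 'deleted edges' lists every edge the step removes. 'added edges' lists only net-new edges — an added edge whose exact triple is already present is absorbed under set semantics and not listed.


step 1: rule r1; match: 0->11, 1->0, 2->4, 3->7; deleted nodes 11; deleted edges (11,0,c); (11,4,c); (11,7,c); added nodes 18, 19, 20, 21, 22, 23, 24; added edges (21,0,c); (21,18,c); (21,20,c); (22,4,c); (22,18,c); (22,19,c); (23,7,c); (23,19,c); (23,20,c); (24,18,c); (24,19,c); (24,20,c); result: nodes: 0:vx, 2:vx, 4:vx, 5:vx, 7:vx, 8:vx, 10:vx, 17:tri, 18:vx, 19:vx, 20:vx, 21:tri, 22:tri, 23:tri, 24:tri edges: (17,2,c); (17,4,c); (17,5,c); (21,0,c); (21,18,c); (21,20,c); (22,4,c); (22,18,c); (22,19,c); (23,7,c); (23,19,c); (23,20,c); (24,18,c); (24,19,c); (24,20,c)
final:
nodes: 0:vx, 2:vx, 4:vx, 5:vx, 7:vx, 8:vx, 10:vx, 17:tri, 18:vx, 19:vx, 20:vx, 21:tri, 22:tri, 23:tri, 24:tri
edges: (17,2,c); (17,4,c); (17,5,c); (21,0,c); (21,18,c); (21,20,c); (22,4,c); (22,18,c); (22,19,c); (23,7,c); (23,19,c); (23,20,c); (24,18,c); (24,19,c); (24,20,c)


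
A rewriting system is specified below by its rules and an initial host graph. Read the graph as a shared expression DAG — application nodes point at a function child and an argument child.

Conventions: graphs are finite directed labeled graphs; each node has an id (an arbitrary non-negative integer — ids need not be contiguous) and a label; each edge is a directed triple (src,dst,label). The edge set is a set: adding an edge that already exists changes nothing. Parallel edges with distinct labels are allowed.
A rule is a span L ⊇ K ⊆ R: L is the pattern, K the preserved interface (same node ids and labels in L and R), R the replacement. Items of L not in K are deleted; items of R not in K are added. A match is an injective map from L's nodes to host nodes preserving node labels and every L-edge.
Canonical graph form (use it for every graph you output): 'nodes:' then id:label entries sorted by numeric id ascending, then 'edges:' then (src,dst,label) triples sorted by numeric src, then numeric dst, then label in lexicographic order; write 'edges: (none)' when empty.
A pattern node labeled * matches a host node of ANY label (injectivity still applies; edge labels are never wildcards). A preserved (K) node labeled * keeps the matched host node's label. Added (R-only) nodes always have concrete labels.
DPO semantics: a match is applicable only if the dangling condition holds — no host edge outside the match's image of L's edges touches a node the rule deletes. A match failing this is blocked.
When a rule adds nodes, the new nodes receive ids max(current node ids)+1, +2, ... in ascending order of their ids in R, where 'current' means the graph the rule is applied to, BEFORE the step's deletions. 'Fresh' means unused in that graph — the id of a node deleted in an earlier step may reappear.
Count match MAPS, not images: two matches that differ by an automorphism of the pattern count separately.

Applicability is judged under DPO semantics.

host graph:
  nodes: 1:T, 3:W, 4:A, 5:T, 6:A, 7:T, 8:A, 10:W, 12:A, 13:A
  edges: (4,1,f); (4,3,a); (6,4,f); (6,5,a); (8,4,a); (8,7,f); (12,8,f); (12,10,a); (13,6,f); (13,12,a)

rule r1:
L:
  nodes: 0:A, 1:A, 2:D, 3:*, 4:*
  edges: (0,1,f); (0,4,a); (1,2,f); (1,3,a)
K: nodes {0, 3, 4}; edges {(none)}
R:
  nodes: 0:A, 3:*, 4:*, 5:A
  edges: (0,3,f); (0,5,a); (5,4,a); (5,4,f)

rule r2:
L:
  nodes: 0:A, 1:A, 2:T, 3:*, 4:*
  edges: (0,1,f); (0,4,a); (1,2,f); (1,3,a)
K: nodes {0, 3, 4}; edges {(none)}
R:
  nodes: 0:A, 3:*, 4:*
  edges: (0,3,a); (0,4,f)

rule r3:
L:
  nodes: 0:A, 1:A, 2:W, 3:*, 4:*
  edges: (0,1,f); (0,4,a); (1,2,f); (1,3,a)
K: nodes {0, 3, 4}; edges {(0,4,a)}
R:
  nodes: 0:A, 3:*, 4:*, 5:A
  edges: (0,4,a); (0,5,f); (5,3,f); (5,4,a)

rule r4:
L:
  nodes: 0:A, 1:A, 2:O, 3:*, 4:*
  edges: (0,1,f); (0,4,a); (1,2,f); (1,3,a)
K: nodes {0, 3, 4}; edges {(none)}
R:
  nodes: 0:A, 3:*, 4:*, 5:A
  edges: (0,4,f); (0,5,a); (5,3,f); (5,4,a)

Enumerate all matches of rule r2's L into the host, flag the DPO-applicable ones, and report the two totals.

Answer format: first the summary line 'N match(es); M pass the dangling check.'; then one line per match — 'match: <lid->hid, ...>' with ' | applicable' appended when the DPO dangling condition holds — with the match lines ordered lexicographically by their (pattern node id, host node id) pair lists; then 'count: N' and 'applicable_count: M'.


2 match(es); 1 pass the dangling check.
match: 0->6, 1->4, 2->1, 3->3, 4->5
match: 0->12, 1->8, 2->7, 3->4, 4->10 | applicable
count: 2
applicable_count: 1


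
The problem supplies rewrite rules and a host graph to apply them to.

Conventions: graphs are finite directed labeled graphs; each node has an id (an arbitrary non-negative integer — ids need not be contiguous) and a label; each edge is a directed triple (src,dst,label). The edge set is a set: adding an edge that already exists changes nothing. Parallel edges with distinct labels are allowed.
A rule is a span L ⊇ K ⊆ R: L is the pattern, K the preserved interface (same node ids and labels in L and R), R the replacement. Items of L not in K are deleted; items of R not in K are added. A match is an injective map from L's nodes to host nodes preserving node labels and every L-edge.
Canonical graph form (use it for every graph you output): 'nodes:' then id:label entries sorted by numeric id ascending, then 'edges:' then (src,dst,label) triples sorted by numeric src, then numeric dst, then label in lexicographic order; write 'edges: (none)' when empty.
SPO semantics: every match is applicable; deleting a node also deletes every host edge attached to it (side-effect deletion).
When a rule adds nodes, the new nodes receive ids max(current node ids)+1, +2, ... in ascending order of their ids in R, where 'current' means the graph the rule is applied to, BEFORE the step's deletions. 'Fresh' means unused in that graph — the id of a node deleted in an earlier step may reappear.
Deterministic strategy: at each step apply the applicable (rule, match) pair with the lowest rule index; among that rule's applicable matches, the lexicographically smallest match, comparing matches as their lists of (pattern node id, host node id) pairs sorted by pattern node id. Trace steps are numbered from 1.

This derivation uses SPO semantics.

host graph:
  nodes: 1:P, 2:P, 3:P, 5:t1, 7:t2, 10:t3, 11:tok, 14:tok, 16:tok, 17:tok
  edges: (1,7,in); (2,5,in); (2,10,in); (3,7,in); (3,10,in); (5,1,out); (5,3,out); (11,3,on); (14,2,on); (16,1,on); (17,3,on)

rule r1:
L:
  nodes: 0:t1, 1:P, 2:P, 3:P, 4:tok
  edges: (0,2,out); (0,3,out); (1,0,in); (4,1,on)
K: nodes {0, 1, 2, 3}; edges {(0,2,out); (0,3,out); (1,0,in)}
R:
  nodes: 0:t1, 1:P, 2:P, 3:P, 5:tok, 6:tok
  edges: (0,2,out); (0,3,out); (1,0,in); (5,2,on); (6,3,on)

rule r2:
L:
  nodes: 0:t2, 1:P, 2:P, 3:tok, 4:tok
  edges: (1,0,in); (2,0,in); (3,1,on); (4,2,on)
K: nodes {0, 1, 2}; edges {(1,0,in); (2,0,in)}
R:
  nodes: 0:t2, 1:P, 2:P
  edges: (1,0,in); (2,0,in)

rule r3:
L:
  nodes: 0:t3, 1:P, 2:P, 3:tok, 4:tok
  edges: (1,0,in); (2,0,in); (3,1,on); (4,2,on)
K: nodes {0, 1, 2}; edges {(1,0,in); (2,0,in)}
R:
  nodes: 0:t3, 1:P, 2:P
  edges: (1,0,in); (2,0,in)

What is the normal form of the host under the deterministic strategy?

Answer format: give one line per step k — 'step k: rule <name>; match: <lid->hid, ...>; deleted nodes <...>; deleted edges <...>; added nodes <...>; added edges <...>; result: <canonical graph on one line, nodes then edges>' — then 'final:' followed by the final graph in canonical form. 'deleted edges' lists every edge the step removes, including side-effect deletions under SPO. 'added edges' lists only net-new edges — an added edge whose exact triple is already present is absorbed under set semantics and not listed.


step 1: rule r1; match: 0->5, 1->2, 2->1, 3->3, 4->14; deleted nodes 14; deleted edges (14,2,on); added nodes 18, 19; added edges (18,1,on); (19,3,on); result: nodes: 1:P, 2:P, 3:P, 5:t1, 7:t2, 10:t3, 11:tok, 16:tok, 17:tok, 18:tok, 19:tok edges: (1,7,in); (2,5,in); (2,10,in); (3,7,in); (3,10,in); (5,1,out); (5,3,out); (11,3,on); (16,1,on); (17,3,on); (18,1,on); (19,3,on)
step 2: rule r2; match: 0->7, 1->1, 2->3, 3->16, 4->11; deleted nodes 11, 16; deleted edges (11,3,on); (16,1,on); added nodes (none); added edges (none); result: nodes: 1:P, 2:P, 3:P, 5:t1, 7:t2, 10:t3, 17:tok, 18:tok, 19:tok edges: (1,7,in); (2,5,in); (2,10,in); (3,7,in); (3,10,in); (5,1,out); (5,3,out); (17,3,on); (18,1,on); (19,3,on)
step 3: rule r2; match: 0->7, 1->1, 2->3, 3->18, 4->17; deleted nodes 17, 18; deleted edges (17,3,on); (18,1,on); added nodes (none); added edges (none); result: nodes: 1:P, 2:P, 3:P, 5:t1, 7:t2, 10:t3, 19:tok edges: (1,7,in); (2,5,in); (2,10,in); (3,7,in); (3,10,in); (5,1,out); (5,3,out); (19,3,on)
final:
nodes: 1:P, 2:P, 3:P, 5:t1, 7:t2, 10:t3, 19:tok
edges: (1,7,in); (2,5,in); (2,10,in); (3,7,in); (3,10,in); (5,1,out); (5,3,out); (19,3,on)


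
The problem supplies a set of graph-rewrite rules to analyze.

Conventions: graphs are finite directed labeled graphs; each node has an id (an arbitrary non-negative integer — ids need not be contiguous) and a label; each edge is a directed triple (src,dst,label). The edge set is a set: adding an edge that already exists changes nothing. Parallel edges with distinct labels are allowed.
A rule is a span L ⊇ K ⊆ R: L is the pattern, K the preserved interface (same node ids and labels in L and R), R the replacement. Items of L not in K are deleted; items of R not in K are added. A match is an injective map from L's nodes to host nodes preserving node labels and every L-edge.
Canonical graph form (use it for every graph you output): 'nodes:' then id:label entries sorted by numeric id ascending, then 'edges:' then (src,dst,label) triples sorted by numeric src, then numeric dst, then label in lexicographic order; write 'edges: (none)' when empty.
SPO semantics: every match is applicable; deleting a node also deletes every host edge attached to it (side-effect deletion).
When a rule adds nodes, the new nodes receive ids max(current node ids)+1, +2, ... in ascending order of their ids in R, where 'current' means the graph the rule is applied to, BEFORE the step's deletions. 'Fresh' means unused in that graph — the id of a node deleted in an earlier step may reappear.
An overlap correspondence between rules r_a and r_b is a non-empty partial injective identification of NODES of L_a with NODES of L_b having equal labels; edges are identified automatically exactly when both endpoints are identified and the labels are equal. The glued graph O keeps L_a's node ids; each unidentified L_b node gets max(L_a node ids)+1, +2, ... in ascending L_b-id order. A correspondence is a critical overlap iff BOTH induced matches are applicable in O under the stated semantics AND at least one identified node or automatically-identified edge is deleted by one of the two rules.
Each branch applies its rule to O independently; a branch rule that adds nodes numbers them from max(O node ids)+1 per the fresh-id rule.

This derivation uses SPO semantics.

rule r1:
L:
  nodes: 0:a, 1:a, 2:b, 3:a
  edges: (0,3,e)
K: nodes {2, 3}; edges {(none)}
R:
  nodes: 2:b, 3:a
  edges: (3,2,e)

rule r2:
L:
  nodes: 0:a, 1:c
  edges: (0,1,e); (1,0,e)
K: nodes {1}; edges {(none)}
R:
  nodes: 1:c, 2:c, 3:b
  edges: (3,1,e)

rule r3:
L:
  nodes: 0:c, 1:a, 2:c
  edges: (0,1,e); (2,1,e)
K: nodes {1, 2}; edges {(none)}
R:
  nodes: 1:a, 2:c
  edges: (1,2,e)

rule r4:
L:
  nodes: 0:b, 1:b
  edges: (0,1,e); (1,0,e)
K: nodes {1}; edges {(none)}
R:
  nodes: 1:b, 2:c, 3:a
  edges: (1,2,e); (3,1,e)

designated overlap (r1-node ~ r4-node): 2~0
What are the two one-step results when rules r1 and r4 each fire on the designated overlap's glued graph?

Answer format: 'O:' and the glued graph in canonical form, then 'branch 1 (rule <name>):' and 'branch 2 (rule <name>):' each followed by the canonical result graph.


O:
nodes: 0:a, 1:a, 2:b, 3:a, 4:b
edges: (0,3,e); (2,4,e); (4,2,e)
branch 1 (rule r1):
nodes: 2:b, 3:a, 4:b
edges: (2,4,e); (3,2,e); (4,2,e)
branch 2 (rule r4):
nodes: 0:a, 1:a, 3:a, 4:b, 5:c, 6:a
edges: (0,3,e); (4,5,e); (6,4,e)


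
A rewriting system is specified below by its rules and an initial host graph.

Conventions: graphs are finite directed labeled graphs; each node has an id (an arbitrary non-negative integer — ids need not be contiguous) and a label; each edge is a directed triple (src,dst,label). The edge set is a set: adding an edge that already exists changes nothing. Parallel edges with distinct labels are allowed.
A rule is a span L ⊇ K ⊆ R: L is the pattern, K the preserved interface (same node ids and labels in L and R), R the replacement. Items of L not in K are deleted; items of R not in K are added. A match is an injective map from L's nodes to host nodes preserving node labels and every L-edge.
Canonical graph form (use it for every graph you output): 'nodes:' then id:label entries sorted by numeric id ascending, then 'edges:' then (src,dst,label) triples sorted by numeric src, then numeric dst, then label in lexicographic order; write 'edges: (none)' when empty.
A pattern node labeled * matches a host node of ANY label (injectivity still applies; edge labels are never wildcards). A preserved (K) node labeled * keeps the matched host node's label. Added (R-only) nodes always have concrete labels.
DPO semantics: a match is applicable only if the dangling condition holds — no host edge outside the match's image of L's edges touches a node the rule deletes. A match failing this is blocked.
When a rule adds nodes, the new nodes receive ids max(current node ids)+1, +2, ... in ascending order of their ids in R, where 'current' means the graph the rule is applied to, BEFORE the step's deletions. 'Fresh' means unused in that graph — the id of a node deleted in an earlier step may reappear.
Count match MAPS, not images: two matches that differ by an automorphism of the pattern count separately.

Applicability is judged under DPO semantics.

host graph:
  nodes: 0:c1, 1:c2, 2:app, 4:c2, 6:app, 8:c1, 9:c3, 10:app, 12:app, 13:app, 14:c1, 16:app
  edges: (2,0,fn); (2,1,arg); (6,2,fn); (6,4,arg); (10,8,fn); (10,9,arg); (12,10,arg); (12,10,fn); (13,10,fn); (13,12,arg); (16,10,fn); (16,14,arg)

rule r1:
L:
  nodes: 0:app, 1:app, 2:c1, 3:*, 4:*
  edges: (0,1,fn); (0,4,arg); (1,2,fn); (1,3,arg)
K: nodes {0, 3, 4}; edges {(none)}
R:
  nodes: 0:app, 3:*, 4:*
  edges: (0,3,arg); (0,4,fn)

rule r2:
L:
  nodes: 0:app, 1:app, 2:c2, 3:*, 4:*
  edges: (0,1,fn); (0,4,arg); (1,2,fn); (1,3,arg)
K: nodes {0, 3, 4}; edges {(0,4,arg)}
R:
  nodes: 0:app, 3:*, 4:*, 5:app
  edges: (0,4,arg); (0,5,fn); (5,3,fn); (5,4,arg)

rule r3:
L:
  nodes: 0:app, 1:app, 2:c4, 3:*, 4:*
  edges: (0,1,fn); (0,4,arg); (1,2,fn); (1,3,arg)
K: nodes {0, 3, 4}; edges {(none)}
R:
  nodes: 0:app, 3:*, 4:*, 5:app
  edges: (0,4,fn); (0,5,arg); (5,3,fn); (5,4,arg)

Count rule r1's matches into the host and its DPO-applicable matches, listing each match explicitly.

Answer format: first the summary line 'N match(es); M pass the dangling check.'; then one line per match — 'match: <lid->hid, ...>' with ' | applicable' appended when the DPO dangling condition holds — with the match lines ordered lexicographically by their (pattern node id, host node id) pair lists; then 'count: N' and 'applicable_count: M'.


3 match(es); 1 pass the dangling check.
match: 0->6, 1->2, 2->0, 3->1, 4->4 | applicable
match: 0->13, 1->10, 2->8, 3->9, 4->12
match: 0->16, 1->10, 2->8, 3->9, 4->14
count: 3
applicable_count: 1


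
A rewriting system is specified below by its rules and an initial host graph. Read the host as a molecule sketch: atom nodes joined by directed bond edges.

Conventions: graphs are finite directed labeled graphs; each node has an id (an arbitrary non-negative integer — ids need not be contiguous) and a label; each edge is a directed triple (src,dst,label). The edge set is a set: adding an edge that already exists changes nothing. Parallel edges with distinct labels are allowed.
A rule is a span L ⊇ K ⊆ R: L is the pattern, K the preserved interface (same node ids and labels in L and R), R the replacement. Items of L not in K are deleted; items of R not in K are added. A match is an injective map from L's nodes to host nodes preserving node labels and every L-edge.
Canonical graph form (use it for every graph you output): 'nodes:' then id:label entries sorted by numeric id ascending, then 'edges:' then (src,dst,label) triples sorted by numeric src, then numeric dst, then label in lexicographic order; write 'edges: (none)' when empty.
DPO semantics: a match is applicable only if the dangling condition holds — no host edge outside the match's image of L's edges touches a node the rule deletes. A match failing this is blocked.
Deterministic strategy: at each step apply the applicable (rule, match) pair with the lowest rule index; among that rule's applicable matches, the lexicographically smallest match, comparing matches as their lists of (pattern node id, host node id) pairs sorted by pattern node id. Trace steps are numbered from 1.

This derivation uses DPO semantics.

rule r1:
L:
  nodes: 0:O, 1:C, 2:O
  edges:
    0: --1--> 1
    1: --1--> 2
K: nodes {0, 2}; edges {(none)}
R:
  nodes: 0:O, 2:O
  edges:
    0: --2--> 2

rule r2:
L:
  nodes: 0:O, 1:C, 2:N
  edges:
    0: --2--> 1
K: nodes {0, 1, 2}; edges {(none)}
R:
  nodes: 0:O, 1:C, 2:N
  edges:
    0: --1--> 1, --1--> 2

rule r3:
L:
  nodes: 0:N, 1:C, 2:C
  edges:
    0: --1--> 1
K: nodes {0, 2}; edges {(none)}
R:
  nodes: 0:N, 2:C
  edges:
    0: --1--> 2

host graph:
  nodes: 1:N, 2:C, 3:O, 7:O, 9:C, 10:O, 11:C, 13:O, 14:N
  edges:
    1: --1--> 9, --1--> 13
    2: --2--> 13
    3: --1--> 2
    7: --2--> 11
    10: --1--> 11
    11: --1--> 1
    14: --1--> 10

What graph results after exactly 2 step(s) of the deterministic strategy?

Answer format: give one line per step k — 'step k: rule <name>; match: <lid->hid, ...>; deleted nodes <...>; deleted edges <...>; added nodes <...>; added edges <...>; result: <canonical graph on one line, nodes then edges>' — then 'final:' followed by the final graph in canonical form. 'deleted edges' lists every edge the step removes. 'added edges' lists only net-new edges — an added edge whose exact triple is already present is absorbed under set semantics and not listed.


step 1: rule r2; match: 0->7, 1->11, 2->1; deleted nodes (none); deleted edges (7,11,2); added nodes (none); added edges (7,1,1); (7,11,1); result: nodes: 1:N, 2:C, 3:O, 7:O, 9:C, 10:O, 11:C, 13:O, 14:N edges: (1,9,1); (1,13,1); (2,13,2); (3,2,1); (7,1,1); (7,11,1); (10,11,1); (11,1,1); (14,10,1)
step 2: rule r3; match: 0->1, 1->9, 2->2; deleted nodes 9; deleted edges (1,9,1); added nodes (none); added edges (1,2,1); result: nodes: 1:N, 2:C, 3:O, 7:O, 10:O, 11:C, 13:O, 14:N edges: (1,2,1); (1,13,1); (2,13,2); (3,2,1); (7,1,1); (7,11,1); (10,11,1); (11,1,1); (14,10,1)
final:
nodes: 1:N, 2:C, 3:O, 7:O, 10:O, 11:C, 13:O, 14:N
edges: (1,2,1); (1,13,1); (2,13,2); (3,2,1); (7,1,1); (7,11,1); (10,11,1); (11,1,1); (14,10,1)


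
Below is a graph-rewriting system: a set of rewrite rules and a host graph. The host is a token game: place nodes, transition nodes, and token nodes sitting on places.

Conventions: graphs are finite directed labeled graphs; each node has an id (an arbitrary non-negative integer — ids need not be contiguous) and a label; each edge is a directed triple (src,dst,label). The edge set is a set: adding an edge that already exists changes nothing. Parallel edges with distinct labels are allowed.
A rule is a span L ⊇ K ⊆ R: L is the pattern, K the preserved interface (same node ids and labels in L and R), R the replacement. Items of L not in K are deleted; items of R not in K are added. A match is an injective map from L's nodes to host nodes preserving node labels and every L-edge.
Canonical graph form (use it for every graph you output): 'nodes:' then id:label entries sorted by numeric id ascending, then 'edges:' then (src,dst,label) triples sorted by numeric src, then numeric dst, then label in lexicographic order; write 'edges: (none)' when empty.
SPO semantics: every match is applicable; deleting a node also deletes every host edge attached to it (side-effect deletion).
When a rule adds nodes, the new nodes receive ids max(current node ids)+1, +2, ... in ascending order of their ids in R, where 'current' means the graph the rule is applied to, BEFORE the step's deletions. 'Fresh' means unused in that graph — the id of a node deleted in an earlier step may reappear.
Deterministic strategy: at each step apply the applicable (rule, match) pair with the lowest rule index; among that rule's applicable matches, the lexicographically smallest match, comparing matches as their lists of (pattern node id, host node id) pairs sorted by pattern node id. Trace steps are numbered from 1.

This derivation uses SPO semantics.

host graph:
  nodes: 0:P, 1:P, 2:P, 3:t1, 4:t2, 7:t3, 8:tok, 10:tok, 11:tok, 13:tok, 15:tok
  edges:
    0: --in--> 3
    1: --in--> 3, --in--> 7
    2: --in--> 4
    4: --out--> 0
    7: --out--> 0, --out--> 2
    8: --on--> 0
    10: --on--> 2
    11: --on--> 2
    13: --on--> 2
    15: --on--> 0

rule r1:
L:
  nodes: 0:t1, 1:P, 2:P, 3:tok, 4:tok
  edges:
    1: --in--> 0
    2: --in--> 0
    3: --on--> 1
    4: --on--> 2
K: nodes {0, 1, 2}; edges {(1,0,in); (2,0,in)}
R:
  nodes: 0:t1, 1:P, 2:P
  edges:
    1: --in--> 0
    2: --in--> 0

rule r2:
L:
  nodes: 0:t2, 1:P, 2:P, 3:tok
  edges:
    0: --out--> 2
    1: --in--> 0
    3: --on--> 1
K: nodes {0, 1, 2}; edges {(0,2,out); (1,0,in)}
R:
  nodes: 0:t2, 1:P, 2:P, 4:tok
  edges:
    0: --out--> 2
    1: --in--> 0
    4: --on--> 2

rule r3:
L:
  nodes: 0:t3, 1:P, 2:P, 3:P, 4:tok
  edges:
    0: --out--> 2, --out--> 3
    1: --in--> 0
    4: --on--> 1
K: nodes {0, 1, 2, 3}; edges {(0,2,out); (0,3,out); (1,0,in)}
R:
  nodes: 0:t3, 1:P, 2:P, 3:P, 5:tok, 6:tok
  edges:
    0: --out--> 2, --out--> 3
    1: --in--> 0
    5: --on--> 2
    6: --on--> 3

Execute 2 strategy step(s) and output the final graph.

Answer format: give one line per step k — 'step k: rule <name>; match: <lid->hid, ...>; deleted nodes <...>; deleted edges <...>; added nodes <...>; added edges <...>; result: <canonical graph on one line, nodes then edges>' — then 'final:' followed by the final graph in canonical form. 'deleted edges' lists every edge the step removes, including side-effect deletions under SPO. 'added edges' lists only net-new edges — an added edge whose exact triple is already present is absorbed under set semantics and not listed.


step 1: rule r2; match: 0->4, 1->2, 2->0, 3->10; deleted nodes 10; deleted edges (10,2,on); added nodes 16; added edges (16,0,on); result: nodes: 0:P, 1:P, 2:P, 3:t1, 4:t2, 7:t3, 8:tok, 11:tok, 13:tok, 15:tok, 16:tok edges: (0,3,in); (1,3,in); (1,7,in); (2,4,in); (4,0,out); (7,0,out); (7,2,out); (8,0,on); (11,2,on); (13,2,on); (15,0,on); (16,0,on)
step 2: rule r2; match: 0->4, 1->2, 2->0, 3->11; deleted nodes 11; deleted edges (11,2,on); added nodes 17; added edges (17,0,on); result: nodes: 0:P, 1:P, 2:P, 3:t1, 4:t2, 7:t3, 8:tok, 13:tok, 15:tok, 16:tok, 17:tok edges: (0,3,in); (1,3,in); (1,7,in); (2,4,in); (4,0,out); (7,0,out); (7,2,out); (8,0,on); (13,2,on); (15,0,on); (16,0,on); (17,0,on)
final:
nodes: 0:P, 1:P, 2:P, 3:t1, 4:t2, 7:t3, 8:tok, 13:tok, 15:tok, 16:tok, 17:tok
edges: (0,3,in); (1,3,in); (1,7,in); (2,4,in); (4,0,out); (7,0,out); (7,2,out); (8,0,on); (13,2,on); (15,0,on); (16,0,on); (17,0,on)


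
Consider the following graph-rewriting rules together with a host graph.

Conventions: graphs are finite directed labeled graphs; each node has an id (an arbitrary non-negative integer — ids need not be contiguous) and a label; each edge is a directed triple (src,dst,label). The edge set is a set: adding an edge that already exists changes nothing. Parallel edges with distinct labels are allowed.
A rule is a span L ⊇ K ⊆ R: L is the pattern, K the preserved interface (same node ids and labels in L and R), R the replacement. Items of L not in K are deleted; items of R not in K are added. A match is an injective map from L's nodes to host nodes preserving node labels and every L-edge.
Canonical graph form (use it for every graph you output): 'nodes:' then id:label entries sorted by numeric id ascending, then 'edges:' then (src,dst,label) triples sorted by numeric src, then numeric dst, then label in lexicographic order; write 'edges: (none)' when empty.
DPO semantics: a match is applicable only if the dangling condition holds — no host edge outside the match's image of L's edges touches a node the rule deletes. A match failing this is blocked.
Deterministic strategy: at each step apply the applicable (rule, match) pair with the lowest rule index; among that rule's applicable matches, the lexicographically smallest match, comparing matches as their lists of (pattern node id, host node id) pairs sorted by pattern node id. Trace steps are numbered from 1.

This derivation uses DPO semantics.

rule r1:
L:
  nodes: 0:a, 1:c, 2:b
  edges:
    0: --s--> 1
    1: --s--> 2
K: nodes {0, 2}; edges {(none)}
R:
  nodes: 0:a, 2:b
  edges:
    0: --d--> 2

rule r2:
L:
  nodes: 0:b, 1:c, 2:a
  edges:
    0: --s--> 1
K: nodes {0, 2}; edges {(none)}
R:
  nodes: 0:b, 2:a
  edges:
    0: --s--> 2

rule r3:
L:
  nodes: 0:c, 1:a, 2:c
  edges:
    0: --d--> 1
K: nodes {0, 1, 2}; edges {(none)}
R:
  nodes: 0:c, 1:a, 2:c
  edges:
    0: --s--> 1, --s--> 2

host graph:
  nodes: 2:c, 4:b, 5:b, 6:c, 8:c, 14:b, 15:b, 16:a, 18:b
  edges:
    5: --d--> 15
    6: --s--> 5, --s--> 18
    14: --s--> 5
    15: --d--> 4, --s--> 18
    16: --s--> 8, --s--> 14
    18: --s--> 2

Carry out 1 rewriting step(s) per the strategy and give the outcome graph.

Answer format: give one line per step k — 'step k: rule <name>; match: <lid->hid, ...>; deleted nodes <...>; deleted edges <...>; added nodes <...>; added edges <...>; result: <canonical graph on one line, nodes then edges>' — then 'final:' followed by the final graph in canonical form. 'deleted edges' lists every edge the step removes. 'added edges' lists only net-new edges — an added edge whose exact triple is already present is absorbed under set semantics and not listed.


step 1: rule r2; match: 0->18, 1->2, 2->16; deleted nodes 2; deleted edges (18,2,s); added nodes (none); added edges (18,16,s); result: nodes: 4:b, 5:b, 6:c, 8:c, 14:b, 15:b, 16:a, 18:b edges: (5,15,d); (6,5,s); (6,18,s); (14,5,s); (15,4,d); (15,18,s); (16,8,s); (16,14,s); (18,16,s)
final:
nodes: 4:b, 5:b, 6:c, 8:c, 14:b, 15:b, 16:a, 18:b
edges: (5,15,d); (6,5,s); (6,18,s); (14,5,s); (15,4,d); (15,18,s); (16,8,s); (16,14,s); (18,16,s)


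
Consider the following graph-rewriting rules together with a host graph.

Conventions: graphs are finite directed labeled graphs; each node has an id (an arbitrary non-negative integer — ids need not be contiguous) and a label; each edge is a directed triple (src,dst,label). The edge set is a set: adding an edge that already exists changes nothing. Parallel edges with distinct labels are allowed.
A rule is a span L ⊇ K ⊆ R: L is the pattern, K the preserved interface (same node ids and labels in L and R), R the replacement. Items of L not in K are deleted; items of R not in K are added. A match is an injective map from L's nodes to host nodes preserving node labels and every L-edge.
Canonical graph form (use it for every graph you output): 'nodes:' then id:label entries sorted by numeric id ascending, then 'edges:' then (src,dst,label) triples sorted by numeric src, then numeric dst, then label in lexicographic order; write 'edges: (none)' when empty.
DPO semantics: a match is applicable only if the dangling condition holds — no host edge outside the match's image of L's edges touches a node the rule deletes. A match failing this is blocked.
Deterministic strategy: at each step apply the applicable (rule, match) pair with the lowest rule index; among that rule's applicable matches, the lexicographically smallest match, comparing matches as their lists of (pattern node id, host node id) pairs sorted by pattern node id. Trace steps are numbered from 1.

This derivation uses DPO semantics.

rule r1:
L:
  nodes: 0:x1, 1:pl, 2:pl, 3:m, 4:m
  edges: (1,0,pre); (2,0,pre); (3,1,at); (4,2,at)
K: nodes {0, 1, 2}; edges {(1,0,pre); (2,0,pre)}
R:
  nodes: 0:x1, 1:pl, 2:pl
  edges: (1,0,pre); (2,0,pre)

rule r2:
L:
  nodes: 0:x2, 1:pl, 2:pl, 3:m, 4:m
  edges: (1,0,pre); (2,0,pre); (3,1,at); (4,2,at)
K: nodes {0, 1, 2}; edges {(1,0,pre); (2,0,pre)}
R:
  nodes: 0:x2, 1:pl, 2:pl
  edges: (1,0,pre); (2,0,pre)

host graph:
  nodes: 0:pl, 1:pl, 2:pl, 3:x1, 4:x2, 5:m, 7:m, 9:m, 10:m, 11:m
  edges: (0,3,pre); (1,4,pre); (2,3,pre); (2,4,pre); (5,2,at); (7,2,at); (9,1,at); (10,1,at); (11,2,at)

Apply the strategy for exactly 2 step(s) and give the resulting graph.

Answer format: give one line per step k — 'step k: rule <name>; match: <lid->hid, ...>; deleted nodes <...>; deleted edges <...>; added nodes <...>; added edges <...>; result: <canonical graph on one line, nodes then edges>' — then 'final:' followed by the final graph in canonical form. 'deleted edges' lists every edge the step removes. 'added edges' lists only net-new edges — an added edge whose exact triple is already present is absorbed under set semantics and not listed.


step 1: rule r2; match: 0->4, 1->1, 2->2, 3->9, 4->5; deleted nodes 5, 9; deleted edges (5,2,at); (9,1,at); added nodes (none); added edges (none); result: nodes: 0:pl, 1:pl, 2:pl, 3:x1, 4:x2, 7:m, 10:m, 11:m edges: (0,3,pre); (1,4,pre); (2,3,pre); (2,4,pre); (7,2,at); (10,1,at); (11,2,at)
step 2: rule r2; match: 0->4, 1->1, 2->2, 3->10, 4->7; deleted nodes 7, 10; deleted edges (7,2,at); (10,1,at); added nodes (none); added edges (none); result: nodes: 0:pl, 1:pl, 2:pl, 3:x1, 4:x2, 11:m edges: (0,3,pre); (1,4,pre); (2,3,pre); (2,4,pre); (11,2,at)
final:
nodes: 0:pl, 1:pl, 2:pl, 3:x1, 4:x2, 11:m
edges: (0,3,pre); (1,4,pre); (2,3,pre); (2,4,pre); (11,2,at)
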